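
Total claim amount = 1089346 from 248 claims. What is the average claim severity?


severity = total / number
= 1089346 / 248
= 4392.5242


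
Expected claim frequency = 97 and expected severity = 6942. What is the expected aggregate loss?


E[S] = E[N] * E[X]
= 97 * 6942
= 673374


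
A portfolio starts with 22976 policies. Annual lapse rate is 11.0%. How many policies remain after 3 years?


remaining = initial * (1 - lapse)^years
= 22976 * (1 - 0.11)^3
= 22976 * 0.704969
= 16197.3677


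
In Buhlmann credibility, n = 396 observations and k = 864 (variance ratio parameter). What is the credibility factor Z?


Z = n / (n + k)
= 396 / (396 + 864)
= 396 / 1260
= 0.3143


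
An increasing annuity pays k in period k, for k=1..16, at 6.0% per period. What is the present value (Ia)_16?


(Ia)_n = sum_{k=1}^{n} k * v^k, v = 1/(1+i)
v = 0.943396
Sum computed term by term:
(Ia)_16 = 73.5651


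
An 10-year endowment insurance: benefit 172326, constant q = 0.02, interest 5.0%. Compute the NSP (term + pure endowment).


Term component = 24538.6402
Pure endowment = 10_p_x * v^10 * benefit = 0.817073 * 0.613913 * 172326 = 86440.7594
NSP = 110979.3996


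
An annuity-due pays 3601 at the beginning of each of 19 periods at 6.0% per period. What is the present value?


PV_due = PMT * (1-(1+i)^(-n))/i * (1+i)
PV_immediate = 40180.3775
PV_due = 40180.3775 * 1.06
= 42591.2001


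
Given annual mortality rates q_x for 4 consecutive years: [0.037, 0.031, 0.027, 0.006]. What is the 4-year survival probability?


p_k = 1 - q_k for each year
Survival = product of (1 - q_k)
= 0.963 * 0.969 * 0.973 * 0.994
= 0.9025


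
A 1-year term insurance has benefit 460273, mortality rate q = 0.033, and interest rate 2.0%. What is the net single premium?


NSP = benefit * q * v
v = 1/(1+i) = 0.980392
NSP = 460273 * 0.033 * 0.980392
= 14891.1853


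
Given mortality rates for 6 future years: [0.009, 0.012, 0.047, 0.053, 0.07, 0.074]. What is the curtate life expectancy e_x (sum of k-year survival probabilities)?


e_x = sum_{k=1}^{n} k_p_x
k_p_x values:
  1_p_x = 0.991
  2_p_x = 0.979108
  3_p_x = 0.93309
  4_p_x = 0.883636
  5_p_x = 0.821782
  6_p_x = 0.76097
e_x = 5.3696


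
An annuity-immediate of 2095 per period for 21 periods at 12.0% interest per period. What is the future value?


FV = PMT * ((1+i)^n - 1) / i
= 2095 * ((1.12)^21 - 1) / 0.12
= 2095 * (10.803848 - 1) / 0.12
= 171158.851


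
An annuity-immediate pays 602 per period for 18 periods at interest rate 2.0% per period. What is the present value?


PV = PMT * (1 - (1+i)^(-n)) / i
= 602 * (1 - (1+0.02)^(-18)) / 0.02
= 602 * (1 - 0.700159) / 0.02
= 602 * 14.992031
= 9025.2028


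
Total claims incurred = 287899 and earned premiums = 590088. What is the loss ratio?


Loss ratio = claims / premiums
= 287899 / 590088
= 0.4879


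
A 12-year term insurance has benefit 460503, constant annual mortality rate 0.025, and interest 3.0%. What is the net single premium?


NSP = benefit * sum_{k=0}^{n-1} k_p_x * q * v^(k+1)
With constant q=0.025, v=0.970874
Sum = 0.219265
NSP = 460503 * 0.219265
= 100972.1502


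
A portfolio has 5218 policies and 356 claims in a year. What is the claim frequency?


frequency = claims / policies
= 356 / 5218
= 0.0682


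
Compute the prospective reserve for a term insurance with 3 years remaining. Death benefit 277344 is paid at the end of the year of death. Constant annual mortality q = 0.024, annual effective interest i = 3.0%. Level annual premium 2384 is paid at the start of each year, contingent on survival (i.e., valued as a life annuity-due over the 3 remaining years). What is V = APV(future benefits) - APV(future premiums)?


v = 1/(1+i) = 0.970874
APV(future benefits) per unit = sum_{k=0}^{2} k_p_x * q * v^(k+1) = 0.066302
APV(future benefits) = 277344 * 0.066302 = 18388.5021
Life annuity-due factor ä_{x:3} = sum_{k=0}^{2} k_p_x * v^k = 2.845467
APV(future premiums) = 2384 * 2.845467 = 6783.5935
V = 18388.5021 - 6783.5935
= 11604.9086


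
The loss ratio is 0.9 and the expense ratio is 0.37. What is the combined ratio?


Combined ratio = loss ratio + expense ratio
= 0.9 + 0.37
= 1.27


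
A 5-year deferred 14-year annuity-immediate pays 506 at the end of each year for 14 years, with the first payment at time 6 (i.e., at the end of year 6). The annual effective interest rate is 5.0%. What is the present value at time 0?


PV at time 5 of the 14-year annuity-immediate:
a_n = 506 * (1-(1+0.05)^(-14))/0.05 = 5008.7123
Discount back 5 years to time 0:
PV = 5008.7123 * (1+0.05)^(-5)
= 5008.7123 * 0.783526
= 3924.4572


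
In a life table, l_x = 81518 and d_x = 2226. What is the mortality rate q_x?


q_x = d_x / l_x
= 2226 / 81518
= 0.0273


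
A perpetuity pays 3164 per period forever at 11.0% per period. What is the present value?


PV = PMT / i
= 3164 / 0.11
= 28763.6364


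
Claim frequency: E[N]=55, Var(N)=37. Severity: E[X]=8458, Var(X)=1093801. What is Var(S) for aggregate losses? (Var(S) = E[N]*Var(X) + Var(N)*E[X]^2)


Var(S) = E[N]*Var(X) + Var(N)*E[X]^2
= 55*1093801 + 37*8458^2
= 60159055 + 2646897268
= 2.7071e+09


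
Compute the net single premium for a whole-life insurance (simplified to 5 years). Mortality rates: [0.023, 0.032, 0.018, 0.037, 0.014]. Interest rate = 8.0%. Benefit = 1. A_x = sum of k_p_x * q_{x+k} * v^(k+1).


v = 0.925926
Year 0: k_p_x=1.0, q=0.023, term=0.021296
Year 1: k_p_x=0.977, q=0.032, term=0.026804
Year 2: k_p_x=0.945736, q=0.018, term=0.013514
Year 3: k_p_x=0.928713, q=0.037, term=0.025257
Year 4: k_p_x=0.89435, q=0.014, term=0.008522
A_x = 0.0954


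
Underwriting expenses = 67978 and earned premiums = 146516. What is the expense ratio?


Expense ratio = expenses / premiums
= 67978 / 146516
= 0.464


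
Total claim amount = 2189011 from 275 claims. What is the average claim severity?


severity = total / number
= 2189011 / 275
= 7960.04


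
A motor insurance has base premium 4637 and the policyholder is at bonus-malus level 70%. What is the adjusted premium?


adjusted = base * BM_level / 100
= 4637 * 70 / 100
= 4637 * 0.7
= 3245.9


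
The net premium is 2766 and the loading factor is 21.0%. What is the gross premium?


Gross = net * (1 + loading)
= 2766 * (1 + 0.21)
= 2766 * 1.21
= 3346.86


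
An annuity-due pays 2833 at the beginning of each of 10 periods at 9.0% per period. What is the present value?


PV_due = PMT * (1-(1+i)^(-n))/i * (1+i)
PV_immediate = 18181.2243
PV_due = 18181.2243 * 1.09
= 19817.5345


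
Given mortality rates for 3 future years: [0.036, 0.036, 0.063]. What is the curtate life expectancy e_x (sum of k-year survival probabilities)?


e_x = sum_{k=1}^{n} k_p_x
k_p_x values:
  1_p_x = 0.964
  2_p_x = 0.929296
  3_p_x = 0.87075
e_x = 2.764


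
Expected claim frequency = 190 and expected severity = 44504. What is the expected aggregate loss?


E[S] = E[N] * E[X]
= 190 * 44504
= 8.4558e+06


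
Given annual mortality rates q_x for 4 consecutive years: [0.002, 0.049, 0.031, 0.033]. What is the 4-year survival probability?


p_k = 1 - q_k for each year
Survival = product of (1 - q_k)
= 0.998 * 0.951 * 0.969 * 0.967
= 0.8893


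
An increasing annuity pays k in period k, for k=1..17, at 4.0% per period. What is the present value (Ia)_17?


(Ia)_n = sum_{k=1}^{n} k * v^k, v = 1/(1+i)
v = 0.961538
Sum computed term by term:
(Ia)_17 = 98.1238


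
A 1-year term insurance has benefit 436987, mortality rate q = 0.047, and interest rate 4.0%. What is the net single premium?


NSP = benefit * q * v
v = 1/(1+i) = 0.961538
NSP = 436987 * 0.047 * 0.961538
= 19748.451


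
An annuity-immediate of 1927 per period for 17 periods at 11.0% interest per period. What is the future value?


FV = PMT * ((1+i)^n - 1) / i
= 1927 * ((1.11)^17 - 1) / 0.11
= 1927 * (5.895093 - 1) / 0.11
= 85753.1241


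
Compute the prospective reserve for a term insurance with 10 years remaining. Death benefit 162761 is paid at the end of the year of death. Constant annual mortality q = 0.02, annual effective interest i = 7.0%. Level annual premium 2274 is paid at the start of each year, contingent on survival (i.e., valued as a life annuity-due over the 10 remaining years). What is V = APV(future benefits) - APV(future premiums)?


v = 1/(1+i) = 0.934579
APV(future benefits) per unit = sum_{k=0}^{9} k_p_x * q * v^(k+1) = 0.12992
APV(future benefits) = 162761 * 0.12992 = 21145.9676
Life annuity-due factor ä_{x:10} = sum_{k=0}^{9} k_p_x * v^k = 6.950739
APV(future premiums) = 2274 * 6.950739 = 15805.981
V = 21145.9676 - 15805.981
= 5339.9866


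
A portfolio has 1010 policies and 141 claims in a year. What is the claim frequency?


frequency = claims / policies
= 141 / 1010
= 0.1396


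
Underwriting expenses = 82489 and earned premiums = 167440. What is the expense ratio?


Expense ratio = expenses / premiums
= 82489 / 167440
= 0.4926


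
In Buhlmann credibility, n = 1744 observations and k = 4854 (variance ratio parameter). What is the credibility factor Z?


Z = n / (n + k)
= 1744 / (1744 + 4854)
= 1744 / 6598
= 0.2643


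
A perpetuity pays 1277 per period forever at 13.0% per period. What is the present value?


PV = PMT / i
= 1277 / 0.13
= 9823.0769


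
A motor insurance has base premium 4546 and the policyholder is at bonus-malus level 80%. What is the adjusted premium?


adjusted = base * BM_level / 100
= 4546 * 80 / 100
= 4546 * 0.8
= 3636.8


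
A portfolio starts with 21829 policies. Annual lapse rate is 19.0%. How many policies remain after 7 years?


remaining = initial * (1 - lapse)^years
= 21829 * (1 - 0.19)^7
= 21829 * 0.228768
= 4993.775


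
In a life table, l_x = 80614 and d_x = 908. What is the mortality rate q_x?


q_x = d_x / l_x
= 908 / 80614
= 0.0113


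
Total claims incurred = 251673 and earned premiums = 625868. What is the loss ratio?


Loss ratio = claims / premiums
= 251673 / 625868
= 0.4021


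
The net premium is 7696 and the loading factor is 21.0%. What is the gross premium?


Gross = net * (1 + loading)
= 7696 * (1 + 0.21)
= 7696 * 1.21
= 9312.16


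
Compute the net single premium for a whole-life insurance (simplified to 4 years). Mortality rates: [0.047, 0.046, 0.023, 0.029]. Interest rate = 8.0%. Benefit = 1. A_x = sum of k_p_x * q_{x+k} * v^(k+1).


v = 0.925926
Year 0: k_p_x=1.0, q=0.047, term=0.043519
Year 1: k_p_x=0.953, q=0.046, term=0.037584
Year 2: k_p_x=0.909162, q=0.023, term=0.0166
Year 3: k_p_x=0.888251, q=0.029, term=0.018934
A_x = 0.1166


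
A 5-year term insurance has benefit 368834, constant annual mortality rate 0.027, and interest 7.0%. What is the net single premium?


NSP = benefit * sum_{k=0}^{n-1} k_p_x * q * v^(k+1)
With constant q=0.027, v=0.934579
Sum = 0.105274
NSP = 368834 * 0.105274
= 38828.7481


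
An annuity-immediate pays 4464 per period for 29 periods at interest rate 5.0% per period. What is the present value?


PV = PMT * (1 - (1+i)^(-n)) / i
= 4464 * (1 - (1+0.05)^(-29)) / 0.05
= 4464 * (1 - 0.242946) / 0.05
= 4464 * 15.141074
= 67589.7525


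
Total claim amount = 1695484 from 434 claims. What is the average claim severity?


severity = total / number
= 1695484 / 434
= 3906.6452


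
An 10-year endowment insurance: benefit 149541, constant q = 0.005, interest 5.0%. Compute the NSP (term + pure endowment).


Term component = 5656.7402
Pure endowment = 10_p_x * v^10 * benefit = 0.95111 * 0.613913 * 149541 = 87316.8575
NSP = 92973.5977


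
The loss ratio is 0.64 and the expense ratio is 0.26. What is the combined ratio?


Combined ratio = loss ratio + expense ratio
= 0.64 + 0.26
= 0.9


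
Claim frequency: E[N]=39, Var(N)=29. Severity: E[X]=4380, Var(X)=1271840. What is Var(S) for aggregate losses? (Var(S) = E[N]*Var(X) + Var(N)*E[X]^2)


Var(S) = E[N]*Var(X) + Var(N)*E[X]^2
= 39*1271840 + 29*4380^2
= 49601760 + 556347600
= 6.0595e+08


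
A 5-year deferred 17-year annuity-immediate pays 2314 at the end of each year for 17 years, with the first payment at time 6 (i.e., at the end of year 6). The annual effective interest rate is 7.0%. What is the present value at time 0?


PV at time 5 of the 17-year annuity-immediate:
a_n = 2314 * (1-(1+0.07)^(-17))/0.07 = 22592.098
Discount back 5 years to time 0:
PV = 22592.098 * (1+0.07)^(-5)
= 22592.098 * 0.712986
= 16107.8536


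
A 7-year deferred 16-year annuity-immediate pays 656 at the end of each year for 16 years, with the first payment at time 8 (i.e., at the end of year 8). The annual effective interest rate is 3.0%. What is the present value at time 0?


PV at time 7 of the 16-year annuity-immediate:
a_n = 656 * (1-(1+0.03)^(-16))/0.03 = 8240.0829
Discount back 7 years to time 0:
PV = 8240.0829 * (1+0.03)^(-7)
= 8240.0829 * 0.813092
= 6699.9415


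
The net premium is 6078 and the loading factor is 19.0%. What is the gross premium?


Gross = net * (1 + loading)
= 6078 * (1 + 0.19)
= 6078 * 1.19
= 7232.82


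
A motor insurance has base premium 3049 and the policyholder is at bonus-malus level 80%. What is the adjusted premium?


adjusted = base * BM_level / 100
= 3049 * 80 / 100
= 3049 * 0.8
= 2439.2


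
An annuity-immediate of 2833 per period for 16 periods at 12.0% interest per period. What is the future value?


FV = PMT * ((1+i)^n - 1) / i
= 2833 * ((1.12)^16 - 1) / 0.12
= 2833 * (6.130394 - 1) / 0.12
= 121120.0434


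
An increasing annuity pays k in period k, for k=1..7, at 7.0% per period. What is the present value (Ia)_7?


(Ia)_n = sum_{k=1}^{n} k * v^k, v = 1/(1+i)
v = 0.934579
Sum computed term by term:
(Ia)_7 = 20.1042


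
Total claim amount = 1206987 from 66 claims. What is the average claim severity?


severity = total / number
= 1206987 / 66
= 18287.6818


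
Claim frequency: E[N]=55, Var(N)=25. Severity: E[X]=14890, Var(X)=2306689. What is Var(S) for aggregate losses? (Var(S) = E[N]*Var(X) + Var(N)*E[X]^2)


Var(S) = E[N]*Var(X) + Var(N)*E[X]^2
= 55*2306689 + 25*14890^2
= 126867895 + 5542802500
= 5.6697e+09


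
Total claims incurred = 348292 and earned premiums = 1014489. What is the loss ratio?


Loss ratio = claims / premiums
= 348292 / 1014489
= 0.3433


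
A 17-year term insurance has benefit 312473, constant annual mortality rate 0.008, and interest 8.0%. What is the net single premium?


NSP = benefit * sum_{k=0}^{n-1} k_p_x * q * v^(k+1)
With constant q=0.008, v=0.925926
Sum = 0.069475
NSP = 312473 * 0.069475
= 21709.1106


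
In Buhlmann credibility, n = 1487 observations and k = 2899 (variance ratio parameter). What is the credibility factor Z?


Z = n / (n + k)
= 1487 / (1487 + 2899)
= 1487 / 4386
= 0.339


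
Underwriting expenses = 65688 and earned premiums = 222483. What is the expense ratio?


Expense ratio = expenses / premiums
= 65688 / 222483
= 0.2952


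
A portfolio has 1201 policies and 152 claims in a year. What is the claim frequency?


frequency = claims / policies
= 152 / 1201
= 0.1266


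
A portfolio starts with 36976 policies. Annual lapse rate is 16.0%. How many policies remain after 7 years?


remaining = initial * (1 - lapse)^years
= 36976 * (1 - 0.16)^7
= 36976 * 0.29509
= 10911.2607


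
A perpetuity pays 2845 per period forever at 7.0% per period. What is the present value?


PV = PMT / i
= 2845 / 0.07
= 40642.8571


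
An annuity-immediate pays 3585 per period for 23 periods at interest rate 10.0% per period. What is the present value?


PV = PMT * (1 - (1+i)^(-n)) / i
= 3585 * (1 - (1+0.1)^(-23)) / 0.1
= 3585 * (1 - 0.111678) / 0.1
= 3585 * 8.883218
= 31846.338


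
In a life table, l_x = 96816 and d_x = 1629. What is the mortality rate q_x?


q_x = d_x / l_x
= 1629 / 96816
= 0.0168


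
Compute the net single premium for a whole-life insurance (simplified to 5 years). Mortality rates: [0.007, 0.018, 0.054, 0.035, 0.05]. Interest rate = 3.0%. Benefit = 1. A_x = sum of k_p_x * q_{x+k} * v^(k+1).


v = 0.970874
Year 0: k_p_x=1.0, q=0.007, term=0.006796
Year 1: k_p_x=0.993, q=0.018, term=0.016848
Year 2: k_p_x=0.975126, q=0.054, term=0.048188
Year 3: k_p_x=0.922469, q=0.035, term=0.028686
Year 4: k_p_x=0.890183, q=0.05, term=0.038394
A_x = 0.1389


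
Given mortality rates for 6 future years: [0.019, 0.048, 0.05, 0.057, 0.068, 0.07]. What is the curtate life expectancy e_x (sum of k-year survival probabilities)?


e_x = sum_{k=1}^{n} k_p_x
k_p_x values:
  1_p_x = 0.981
  2_p_x = 0.933912
  3_p_x = 0.887216
  4_p_x = 0.836645
  5_p_x = 0.779753
  6_p_x = 0.72517
e_x = 5.1437


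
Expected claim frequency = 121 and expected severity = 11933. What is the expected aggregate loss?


E[S] = E[N] * E[X]
= 121 * 11933
= 1.4439e+06


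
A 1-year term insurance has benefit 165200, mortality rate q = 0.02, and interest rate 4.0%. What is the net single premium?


NSP = benefit * q * v
v = 1/(1+i) = 0.961538
NSP = 165200 * 0.02 * 0.961538
= 3176.9231


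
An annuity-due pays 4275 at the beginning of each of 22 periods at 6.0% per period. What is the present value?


PV_due = PMT * (1-(1+i)^(-n))/i * (1+i)
PV_immediate = 51477.7618
PV_due = 51477.7618 * 1.06
= 54566.4276


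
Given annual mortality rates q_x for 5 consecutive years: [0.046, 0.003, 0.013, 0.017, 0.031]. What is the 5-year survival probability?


p_k = 1 - q_k for each year
Survival = product of (1 - q_k)
= 0.954 * 0.997 * 0.987 * 0.983 * 0.969
= 0.8942


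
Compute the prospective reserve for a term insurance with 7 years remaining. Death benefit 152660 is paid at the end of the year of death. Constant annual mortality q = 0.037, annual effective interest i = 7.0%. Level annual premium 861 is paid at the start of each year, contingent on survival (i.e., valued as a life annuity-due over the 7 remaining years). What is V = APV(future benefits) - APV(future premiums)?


v = 1/(1+i) = 0.934579
APV(future benefits) per unit = sum_{k=0}^{6} k_p_x * q * v^(k+1) = 0.180402
APV(future benefits) = 152660 * 0.180402 = 27540.1703
Life annuity-due factor ä_{x:7} = sum_{k=0}^{6} k_p_x * v^k = 5.217031
APV(future premiums) = 861 * 5.217031 = 4491.8637
V = 27540.1703 - 4491.8637
= 23048.3066


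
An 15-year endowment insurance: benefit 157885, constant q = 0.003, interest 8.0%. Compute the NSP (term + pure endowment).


Term component = 3986.9773
Pure endowment = 15_p_x * v^15 * benefit = 0.955933 * 0.315242 * 157885 = 47578.6279
NSP = 51565.6052


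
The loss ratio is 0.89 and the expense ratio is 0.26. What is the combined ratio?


Combined ratio = loss ratio + expense ratio
= 0.89 + 0.26
= 1.15


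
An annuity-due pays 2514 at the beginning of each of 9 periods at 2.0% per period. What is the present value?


PV_due = PMT * (1-(1+i)^(-n))/i * (1+i)
PV_immediate = 20519.8631
PV_due = 20519.8631 * 1.02
= 20930.2603


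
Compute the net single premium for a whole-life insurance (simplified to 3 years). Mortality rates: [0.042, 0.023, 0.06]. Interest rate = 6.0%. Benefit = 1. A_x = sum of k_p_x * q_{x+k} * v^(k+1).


v = 0.943396
Year 0: k_p_x=1.0, q=0.042, term=0.039623
Year 1: k_p_x=0.958, q=0.023, term=0.01961
Year 2: k_p_x=0.935966, q=0.06, term=0.047151
A_x = 0.1064


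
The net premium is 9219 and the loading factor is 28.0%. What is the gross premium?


Gross = net * (1 + loading)
= 9219 * (1 + 0.28)
= 9219 * 1.28
= 11800.32


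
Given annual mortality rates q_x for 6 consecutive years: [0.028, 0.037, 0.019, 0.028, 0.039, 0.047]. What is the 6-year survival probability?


p_k = 1 - q_k for each year
Survival = product of (1 - q_k)
= 0.972 * 0.963 * 0.981 * 0.972 * 0.961 * 0.953
= 0.8174


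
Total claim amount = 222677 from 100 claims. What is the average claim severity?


severity = total / number
= 222677 / 100
= 2226.77


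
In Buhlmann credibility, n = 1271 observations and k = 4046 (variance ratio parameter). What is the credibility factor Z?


Z = n / (n + k)
= 1271 / (1271 + 4046)
= 1271 / 5317
= 0.239


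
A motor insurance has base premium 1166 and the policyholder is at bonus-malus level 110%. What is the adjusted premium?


adjusted = base * BM_level / 100
= 1166 * 110 / 100
= 1166 * 1.1
= 1282.6


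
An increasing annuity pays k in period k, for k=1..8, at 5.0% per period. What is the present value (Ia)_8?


(Ia)_n = sum_{k=1}^{n} k * v^k, v = 1/(1+i)
v = 0.952381
Sum computed term by term:
(Ia)_8 = 27.4332


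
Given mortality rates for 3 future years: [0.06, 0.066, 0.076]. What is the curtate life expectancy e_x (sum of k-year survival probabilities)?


e_x = sum_{k=1}^{n} k_p_x
k_p_x values:
  1_p_x = 0.94
  2_p_x = 0.87796
  3_p_x = 0.811235
e_x = 2.6292


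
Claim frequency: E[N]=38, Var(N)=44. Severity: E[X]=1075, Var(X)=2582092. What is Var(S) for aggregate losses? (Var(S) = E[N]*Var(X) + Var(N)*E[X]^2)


Var(S) = E[N]*Var(X) + Var(N)*E[X]^2
= 38*2582092 + 44*1075^2
= 98119496 + 50847500
= 1.4897e+08


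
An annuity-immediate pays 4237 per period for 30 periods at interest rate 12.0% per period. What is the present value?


PV = PMT * (1 - (1+i)^(-n)) / i
= 4237 * (1 - (1+0.12)^(-30)) / 0.12
= 4237 * (1 - 0.033378) / 0.12
= 4237 * 8.055184
= 34129.8145


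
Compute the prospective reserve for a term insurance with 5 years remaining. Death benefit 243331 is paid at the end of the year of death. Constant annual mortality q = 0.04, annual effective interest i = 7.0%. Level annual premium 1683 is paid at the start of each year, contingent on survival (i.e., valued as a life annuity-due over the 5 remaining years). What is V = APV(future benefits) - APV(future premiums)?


v = 1/(1+i) = 0.934579
APV(future benefits) per unit = sum_{k=0}^{4} k_p_x * q * v^(k+1) = 0.152237
APV(future benefits) = 243331 * 0.152237 = 37043.874
Life annuity-due factor ä_{x:5} = sum_{k=0}^{4} k_p_x * v^k = 4.072328
APV(future premiums) = 1683 * 4.072328 = 6853.7279
V = 37043.874 - 6853.7279
= 30190.1461


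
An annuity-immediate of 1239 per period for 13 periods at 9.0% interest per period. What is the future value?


FV = PMT * ((1+i)^n - 1) / i
= 1239 * ((1.09)^13 - 1) / 0.09
= 1239 * (3.065805 - 1) / 0.09
= 28439.2435


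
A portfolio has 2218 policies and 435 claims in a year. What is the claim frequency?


frequency = claims / policies
= 435 / 2218
= 0.1961


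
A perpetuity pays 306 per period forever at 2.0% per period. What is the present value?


PV = PMT / i
= 306 / 0.02
= 15300.0


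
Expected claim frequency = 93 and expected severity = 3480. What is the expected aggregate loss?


E[S] = E[N] * E[X]
= 93 * 3480
= 323640


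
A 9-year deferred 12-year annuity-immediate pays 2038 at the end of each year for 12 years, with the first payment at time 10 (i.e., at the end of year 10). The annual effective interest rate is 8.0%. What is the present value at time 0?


PV at time 9 of the 12-year annuity-immediate:
a_n = 2038 * (1-(1+0.08)^(-12))/0.08 = 15358.527
Discount back 9 years to time 0:
PV = 15358.527 * (1+0.08)^(-9)
= 15358.527 * 0.500249
= 7683.0873


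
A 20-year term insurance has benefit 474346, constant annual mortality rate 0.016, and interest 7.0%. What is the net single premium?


NSP = benefit * sum_{k=0}^{n-1} k_p_x * q * v^(k+1)
With constant q=0.016, v=0.934579
Sum = 0.151225
NSP = 474346 * 0.151225
= 71732.9614


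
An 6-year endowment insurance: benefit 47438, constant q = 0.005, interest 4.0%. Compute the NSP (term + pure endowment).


Term component = 1228.6469
Pure endowment = 6_p_x * v^6 * benefit = 0.970373 * 0.790315 * 47438 = 36380.178
NSP = 37608.8249


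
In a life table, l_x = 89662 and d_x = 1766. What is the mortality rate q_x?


q_x = d_x / l_x
= 1766 / 89662
= 0.0197


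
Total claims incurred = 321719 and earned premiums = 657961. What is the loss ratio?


Loss ratio = claims / premiums
= 321719 / 657961
= 0.489


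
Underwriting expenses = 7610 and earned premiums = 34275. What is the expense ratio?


Expense ratio = expenses / premiums
= 7610 / 34275
= 0.222


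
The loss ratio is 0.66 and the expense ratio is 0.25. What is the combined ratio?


Combined ratio = loss ratio + expense ratio
= 0.66 + 0.25
= 0.91


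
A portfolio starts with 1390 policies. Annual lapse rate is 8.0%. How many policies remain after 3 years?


remaining = initial * (1 - lapse)^years
= 1390 * (1 - 0.08)^3
= 1390 * 0.778688
= 1082.3763


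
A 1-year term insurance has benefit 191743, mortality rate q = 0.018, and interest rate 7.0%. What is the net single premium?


NSP = benefit * q * v
v = 1/(1+i) = 0.934579
NSP = 191743 * 0.018 * 0.934579
= 3225.5832


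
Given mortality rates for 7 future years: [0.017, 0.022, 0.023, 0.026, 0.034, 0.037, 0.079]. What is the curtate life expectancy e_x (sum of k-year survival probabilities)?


e_x = sum_{k=1}^{n} k_p_x
k_p_x values:
  1_p_x = 0.983
  2_p_x = 0.961374
  3_p_x = 0.939262
  4_p_x = 0.914842
  5_p_x = 0.883737
  6_p_x = 0.851039
  7_p_x = 0.783807
e_x = 6.3171


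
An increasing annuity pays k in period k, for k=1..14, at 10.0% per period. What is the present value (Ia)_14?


(Ia)_n = sum_{k=1}^{n} k * v^k, v = 1/(1+i)
v = 0.909091
Sum computed term by term:
(Ia)_14 = 44.1672


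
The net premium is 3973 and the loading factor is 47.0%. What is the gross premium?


Gross = net * (1 + loading)
= 3973 * (1 + 0.47)
= 3973 * 1.47
= 5840.31


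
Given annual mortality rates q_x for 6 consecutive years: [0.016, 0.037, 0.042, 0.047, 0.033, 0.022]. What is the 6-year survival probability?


p_k = 1 - q_k for each year
Survival = product of (1 - q_k)
= 0.984 * 0.963 * 0.958 * 0.953 * 0.967 * 0.978
= 0.8182


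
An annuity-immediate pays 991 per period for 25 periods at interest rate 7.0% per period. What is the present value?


PV = PMT * (1 - (1+i)^(-n)) / i
= 991 * (1 - (1+0.07)^(-25)) / 0.07
= 991 * (1 - 0.184249) / 0.07
= 991 * 11.653583
= 11548.7009


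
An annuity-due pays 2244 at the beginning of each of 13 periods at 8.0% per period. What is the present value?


PV_due = PMT * (1-(1+i)^(-n))/i * (1+i)
PV_immediate = 17736.0732
PV_due = 17736.0732 * 1.08
= 19154.9591


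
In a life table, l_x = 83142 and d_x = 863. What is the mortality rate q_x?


q_x = d_x / l_x
= 863 / 83142
= 0.0104


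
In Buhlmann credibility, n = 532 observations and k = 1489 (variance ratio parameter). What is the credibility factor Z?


Z = n / (n + k)
= 532 / (532 + 1489)
= 532 / 2021
= 0.2632


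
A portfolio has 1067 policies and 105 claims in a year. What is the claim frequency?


frequency = claims / policies
= 105 / 1067
= 0.0984


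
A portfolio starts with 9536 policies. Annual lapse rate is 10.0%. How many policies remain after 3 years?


remaining = initial * (1 - lapse)^years
= 9536 * (1 - 0.1)^3
= 9536 * 0.729
= 6951.744


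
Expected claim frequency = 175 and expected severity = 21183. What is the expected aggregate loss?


E[S] = E[N] * E[X]
= 175 * 21183
= 3.7070e+06


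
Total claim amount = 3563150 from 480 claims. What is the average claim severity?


severity = total / number
= 3563150 / 480
= 7423.2292


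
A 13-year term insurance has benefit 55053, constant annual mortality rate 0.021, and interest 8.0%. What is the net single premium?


NSP = benefit * sum_{k=0}^{n-1} k_p_x * q * v^(k+1)
With constant q=0.021, v=0.925926
Sum = 0.149903
NSP = 55053 * 0.149903
= 8252.5886


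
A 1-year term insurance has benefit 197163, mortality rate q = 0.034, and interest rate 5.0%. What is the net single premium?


NSP = benefit * q * v
v = 1/(1+i) = 0.952381
NSP = 197163 * 0.034 * 0.952381
= 6384.3257


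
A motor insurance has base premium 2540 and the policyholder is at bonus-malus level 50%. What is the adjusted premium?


adjusted = base * BM_level / 100
= 2540 * 50 / 100
= 2540 * 0.5
= 1270.0


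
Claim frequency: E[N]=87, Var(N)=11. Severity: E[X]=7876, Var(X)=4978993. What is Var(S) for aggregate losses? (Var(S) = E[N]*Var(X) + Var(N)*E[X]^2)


Var(S) = E[N]*Var(X) + Var(N)*E[X]^2
= 87*4978993 + 11*7876^2
= 433172391 + 682345136
= 1.1155e+09


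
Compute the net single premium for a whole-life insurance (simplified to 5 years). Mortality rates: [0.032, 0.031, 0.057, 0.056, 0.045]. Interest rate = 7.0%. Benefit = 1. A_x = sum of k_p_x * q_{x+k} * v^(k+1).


v = 0.934579
Year 0: k_p_x=1.0, q=0.032, term=0.029907
Year 1: k_p_x=0.968, q=0.031, term=0.02621
Year 2: k_p_x=0.937992, q=0.057, term=0.043644
Year 3: k_p_x=0.884526, q=0.056, term=0.037789
Year 4: k_p_x=0.834993, q=0.045, term=0.02679
A_x = 0.1643


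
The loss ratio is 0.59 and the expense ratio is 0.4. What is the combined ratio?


Combined ratio = loss ratio + expense ratio
= 0.59 + 0.4
= 0.99


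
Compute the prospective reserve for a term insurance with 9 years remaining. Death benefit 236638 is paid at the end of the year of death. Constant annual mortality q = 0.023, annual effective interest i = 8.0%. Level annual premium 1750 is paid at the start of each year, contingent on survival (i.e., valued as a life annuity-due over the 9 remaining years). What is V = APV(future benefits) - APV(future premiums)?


v = 1/(1+i) = 0.925926
APV(future benefits) per unit = sum_{k=0}^{8} k_p_x * q * v^(k+1) = 0.132701
APV(future benefits) = 236638 * 0.132701 = 31402.1078
Life annuity-due factor ä_{x:9} = sum_{k=0}^{8} k_p_x * v^k = 6.231179
APV(future premiums) = 1750 * 6.231179 = 10904.5634
V = 31402.1078 - 10904.5634
= 20497.5444


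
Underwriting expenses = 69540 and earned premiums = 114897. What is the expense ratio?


Expense ratio = expenses / premiums
= 69540 / 114897
= 0.6052


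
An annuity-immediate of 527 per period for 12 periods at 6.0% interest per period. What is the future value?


FV = PMT * ((1+i)^n - 1) / i
= 527 * ((1.06)^12 - 1) / 0.06
= 527 * (2.012196 - 1) / 0.06
= 8890.459


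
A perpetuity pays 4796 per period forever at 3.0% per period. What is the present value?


PV = PMT / i
= 4796 / 0.03
= 159866.6667


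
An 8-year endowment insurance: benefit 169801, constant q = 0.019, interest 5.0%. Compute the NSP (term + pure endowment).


Term component = 19612.2612
Pure endowment = 8_p_x * v^8 * benefit = 0.857733 * 0.676839 * 169801 = 98577.525
NSP = 118189.7862


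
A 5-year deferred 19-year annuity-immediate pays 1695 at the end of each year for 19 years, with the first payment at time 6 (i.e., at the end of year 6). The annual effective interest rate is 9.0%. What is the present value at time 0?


PV at time 5 of the 19-year annuity-immediate:
a_n = 1695 * (1-(1+0.09)^(-19))/0.09 = 15170.4446
Discount back 5 years to time 0:
PV = 15170.4446 * (1+0.09)^(-5)
= 15170.4446 * 0.649931
= 9859.7481


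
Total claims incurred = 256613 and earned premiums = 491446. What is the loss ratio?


Loss ratio = claims / premiums
= 256613 / 491446
= 0.5222


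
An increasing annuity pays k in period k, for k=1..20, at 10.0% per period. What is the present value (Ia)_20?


(Ia)_n = sum_{k=1}^{n} k * v^k, v = 1/(1+i)
v = 0.909091
Sum computed term by term:
(Ia)_20 = 63.9205


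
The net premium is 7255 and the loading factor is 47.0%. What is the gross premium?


Gross = net * (1 + loading)
= 7255 * (1 + 0.47)
= 7255 * 1.47
= 10664.85


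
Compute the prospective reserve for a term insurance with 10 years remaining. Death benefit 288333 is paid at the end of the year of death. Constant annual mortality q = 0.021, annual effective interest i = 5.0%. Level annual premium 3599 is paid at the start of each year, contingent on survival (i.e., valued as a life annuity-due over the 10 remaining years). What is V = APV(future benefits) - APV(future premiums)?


v = 1/(1+i) = 0.952381
APV(future benefits) per unit = sum_{k=0}^{9} k_p_x * q * v^(k+1) = 0.148918
APV(future benefits) = 288333 * 0.148918 = 42937.8506
Life annuity-due factor ä_{x:10} = sum_{k=0}^{9} k_p_x * v^k = 7.445879
APV(future premiums) = 3599 * 7.445879 = 26797.7173
V = 42937.8506 - 26797.7173
= 16140.1333


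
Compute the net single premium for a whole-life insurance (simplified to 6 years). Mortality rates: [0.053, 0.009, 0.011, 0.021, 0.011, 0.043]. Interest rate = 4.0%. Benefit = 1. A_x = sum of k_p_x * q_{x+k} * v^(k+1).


v = 0.961538
Year 0: k_p_x=1.0, q=0.053, term=0.050962
Year 1: k_p_x=0.947, q=0.009, term=0.00788
Year 2: k_p_x=0.938477, q=0.011, term=0.009177
Year 3: k_p_x=0.928154, q=0.021, term=0.016661
Year 4: k_p_x=0.908663, q=0.011, term=0.008215
Year 5: k_p_x=0.898667, q=0.043, term=0.03054
A_x = 0.1234


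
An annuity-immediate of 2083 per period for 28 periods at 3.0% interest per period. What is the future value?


FV = PMT * ((1+i)^n - 1) / i
= 2083 * ((1.03)^28 - 1) / 0.03
= 2083 * (2.287928 - 1) / 0.03
= 89425.1116


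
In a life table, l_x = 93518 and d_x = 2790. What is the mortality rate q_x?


q_x = d_x / l_x
= 2790 / 93518
= 0.0298


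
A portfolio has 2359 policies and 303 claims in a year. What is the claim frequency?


frequency = claims / policies
= 303 / 2359
= 0.1284


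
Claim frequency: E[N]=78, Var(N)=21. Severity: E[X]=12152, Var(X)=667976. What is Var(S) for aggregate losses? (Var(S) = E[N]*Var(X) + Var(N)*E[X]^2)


Var(S) = E[N]*Var(X) + Var(N)*E[X]^2
= 78*667976 + 21*12152^2
= 52102128 + 3101093184
= 3.1532e+09


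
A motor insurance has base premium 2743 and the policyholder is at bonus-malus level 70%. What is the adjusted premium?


adjusted = base * BM_level / 100
= 2743 * 70 / 100
= 2743 * 0.7
= 1920.1


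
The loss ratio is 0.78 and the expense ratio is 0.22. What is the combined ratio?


Combined ratio = loss ratio + expense ratio
= 0.78 + 0.22
= 1.0


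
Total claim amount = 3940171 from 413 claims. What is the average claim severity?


severity = total / number
= 3940171 / 413
= 9540.3656


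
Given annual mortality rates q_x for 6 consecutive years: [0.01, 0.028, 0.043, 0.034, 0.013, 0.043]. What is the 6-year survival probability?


p_k = 1 - q_k for each year
Survival = product of (1 - q_k)
= 0.99 * 0.972 * 0.957 * 0.966 * 0.987 * 0.957
= 0.8403


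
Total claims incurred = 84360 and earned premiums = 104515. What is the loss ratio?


Loss ratio = claims / premiums
= 84360 / 104515
= 0.8072


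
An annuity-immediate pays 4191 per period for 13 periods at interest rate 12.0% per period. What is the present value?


PV = PMT * (1 - (1+i)^(-n)) / i
= 4191 * (1 - (1+0.12)^(-13)) / 0.12
= 4191 * (1 - 0.229174) / 0.12
= 4191 * 6.423548
= 26921.0914


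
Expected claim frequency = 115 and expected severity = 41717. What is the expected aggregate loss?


E[S] = E[N] * E[X]
= 115 * 41717
= 4.7975e+06


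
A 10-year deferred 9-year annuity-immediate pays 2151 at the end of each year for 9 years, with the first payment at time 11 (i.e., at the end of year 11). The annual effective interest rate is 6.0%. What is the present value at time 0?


PV at time 10 of the 9-year annuity-immediate:
a_n = 2151 * (1-(1+0.06)^(-9))/0.06 = 14630.4401
Discount back 10 years to time 0:
PV = 14630.4401 * (1+0.06)^(-10)
= 14630.4401 * 0.558395
= 8169.5613


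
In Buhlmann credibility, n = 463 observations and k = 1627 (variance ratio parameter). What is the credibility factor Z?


Z = n / (n + k)
= 463 / (463 + 1627)
= 463 / 2090
= 0.2215


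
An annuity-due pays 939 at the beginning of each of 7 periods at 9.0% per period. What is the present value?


PV_due = PMT * (1-(1+i)^(-n))/i * (1+i)
PV_immediate = 4725.9427
PV_due = 4725.9427 * 1.09
= 5151.2776


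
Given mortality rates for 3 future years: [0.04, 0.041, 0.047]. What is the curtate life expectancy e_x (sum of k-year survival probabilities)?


e_x = sum_{k=1}^{n} k_p_x
k_p_x values:
  1_p_x = 0.96
  2_p_x = 0.92064
  3_p_x = 0.87737
e_x = 2.758


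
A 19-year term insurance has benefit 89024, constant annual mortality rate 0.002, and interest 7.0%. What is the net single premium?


NSP = benefit * sum_{k=0}^{n-1} k_p_x * q * v^(k+1)
With constant q=0.002, v=0.934579
Sum = 0.020384
NSP = 89024 * 0.020384
= 1814.6355


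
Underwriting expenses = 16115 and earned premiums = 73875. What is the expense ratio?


Expense ratio = expenses / premiums
= 16115 / 73875
= 0.2181


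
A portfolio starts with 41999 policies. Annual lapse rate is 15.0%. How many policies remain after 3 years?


remaining = initial * (1 - lapse)^years
= 41999 * (1 - 0.15)^3
= 41999 * 0.614125
= 25792.6359


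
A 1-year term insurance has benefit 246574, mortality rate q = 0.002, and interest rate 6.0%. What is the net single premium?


NSP = benefit * q * v
v = 1/(1+i) = 0.943396
NSP = 246574 * 0.002 * 0.943396
= 465.234


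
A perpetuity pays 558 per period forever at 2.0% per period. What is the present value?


PV = PMT / i
= 558 / 0.02
= 27900.0


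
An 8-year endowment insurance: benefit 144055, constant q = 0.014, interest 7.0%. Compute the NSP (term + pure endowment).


Term component = 11526.0743
Pure endowment = 8_p_x * v^8 * benefit = 0.893337 * 0.582009 * 144055 = 74898.5543
NSP = 86424.6286


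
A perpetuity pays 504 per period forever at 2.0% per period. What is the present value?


PV = PMT / i
= 504 / 0.02
= 25200.0


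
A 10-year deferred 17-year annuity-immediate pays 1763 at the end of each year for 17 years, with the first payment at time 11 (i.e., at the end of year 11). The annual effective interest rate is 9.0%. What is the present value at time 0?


PV at time 10 of the 17-year annuity-immediate:
a_n = 1763 * (1-(1+0.09)^(-17))/0.09 = 15062.4221
Discount back 10 years to time 0:
PV = 15062.4221 * (1+0.09)^(-10)
= 15062.4221 * 0.422411
= 6362.5299


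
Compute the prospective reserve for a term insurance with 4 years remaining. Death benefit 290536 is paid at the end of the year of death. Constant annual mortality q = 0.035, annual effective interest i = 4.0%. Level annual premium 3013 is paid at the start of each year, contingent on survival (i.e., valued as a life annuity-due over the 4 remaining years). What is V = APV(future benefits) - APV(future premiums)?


v = 1/(1+i) = 0.961538
APV(future benefits) per unit = sum_{k=0}^{3} k_p_x * q * v^(k+1) = 0.120741
APV(future benefits) = 290536 * 0.120741 = 35079.6325
Life annuity-due factor ä_{x:4} = sum_{k=0}^{3} k_p_x * v^k = 3.587735
APV(future premiums) = 3013 * 3.587735 = 10809.846
V = 35079.6325 - 10809.846
= 24269.7865


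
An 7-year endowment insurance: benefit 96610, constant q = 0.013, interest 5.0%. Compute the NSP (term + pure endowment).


Term component = 7007.7387
Pure endowment = 7_p_x * v^7 * benefit = 0.912473 * 0.710681 * 96610 = 62649.4204
NSP = 69657.159


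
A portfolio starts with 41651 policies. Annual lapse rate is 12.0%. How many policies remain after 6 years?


remaining = initial * (1 - lapse)^years
= 41651 * (1 - 0.12)^6
= 41651 * 0.464404
= 19342.8946


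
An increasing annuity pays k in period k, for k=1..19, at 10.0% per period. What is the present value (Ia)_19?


(Ia)_n = sum_{k=1}^{n} k * v^k, v = 1/(1+i)
v = 0.909091
Sum computed term by term:
(Ia)_19 = 60.9476


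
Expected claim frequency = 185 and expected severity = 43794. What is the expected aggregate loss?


E[S] = E[N] * E[X]
= 185 * 43794
= 8.1019e+06


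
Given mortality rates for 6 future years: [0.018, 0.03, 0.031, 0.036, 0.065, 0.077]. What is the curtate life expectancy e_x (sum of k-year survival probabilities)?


e_x = sum_{k=1}^{n} k_p_x
k_p_x values:
  1_p_x = 0.982
  2_p_x = 0.95254
  3_p_x = 0.923011
  4_p_x = 0.889783
  5_p_x = 0.831947
  6_p_x = 0.767887
e_x = 5.3472


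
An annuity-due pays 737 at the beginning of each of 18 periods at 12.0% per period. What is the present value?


PV_due = PMT * (1-(1+i)^(-n))/i * (1+i)
PV_immediate = 5343.0069
PV_due = 5343.0069 * 1.12
= 5984.1677
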